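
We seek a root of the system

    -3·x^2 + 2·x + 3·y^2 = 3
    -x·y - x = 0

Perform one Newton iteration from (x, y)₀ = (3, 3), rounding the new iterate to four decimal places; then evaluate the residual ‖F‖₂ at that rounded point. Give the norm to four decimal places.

2.9437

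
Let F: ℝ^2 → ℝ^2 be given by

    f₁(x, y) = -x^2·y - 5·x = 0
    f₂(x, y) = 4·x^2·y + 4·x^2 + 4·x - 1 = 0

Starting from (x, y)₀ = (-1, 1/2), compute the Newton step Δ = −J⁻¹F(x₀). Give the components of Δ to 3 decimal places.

(0.792, 1.333)

At (-1, 1/2): F = (4.500, 1.000).
Jacobian J = [[-2·x·y - 5, -x^2], [8·x·y + 8·x + 4, 4·x^2]].
At the point, J = [[-4.000, -1.000], [-8.000, 4.000]] (det J = -24.000).
Solving J·Δ = −F gives Δ = (0.792, 1.333).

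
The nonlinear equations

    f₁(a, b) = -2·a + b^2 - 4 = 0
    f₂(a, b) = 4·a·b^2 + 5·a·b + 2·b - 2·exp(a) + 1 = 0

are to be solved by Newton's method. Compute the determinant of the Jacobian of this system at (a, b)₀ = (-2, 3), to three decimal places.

-192.376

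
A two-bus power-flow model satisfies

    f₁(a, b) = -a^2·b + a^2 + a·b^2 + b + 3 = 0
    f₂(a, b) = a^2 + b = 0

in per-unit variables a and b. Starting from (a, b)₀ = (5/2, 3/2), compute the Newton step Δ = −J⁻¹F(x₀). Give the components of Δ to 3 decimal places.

(-0.908, -3.212)

At (5/2, 3/2): F = (7.000, 7.750).
Jacobian J = [[-2·a·b + 2·a + b^2, -a^2 + 2·a·b + 1], [2·a, 1]].
At the point, J = [[-0.250, 2.250], [5.000, 1.000]] (det J = -11.500).
Solving J·Δ = −F gives Δ = (-0.908, -3.212).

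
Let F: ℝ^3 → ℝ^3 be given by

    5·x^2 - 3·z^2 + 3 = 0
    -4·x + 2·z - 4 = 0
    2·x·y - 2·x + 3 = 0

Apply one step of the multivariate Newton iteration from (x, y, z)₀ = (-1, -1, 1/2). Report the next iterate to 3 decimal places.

(-0.453, 1.406, 1.094)

At (-1, -1, 1/2): F = (7.250, 1.000, 7.000).
Jacobian J = [[10·x, 0, -6·z], [-4, 0, 2], [2·y - 2, 2·x, 0]].
At the point, J = [[-10.000, 0.000, -3.000], [-4.000, 0.000, 2.000], [-4.000, -2.000, 0.000]] (det J = -64.000).
Solving J·Δ = −F gives Δ = (0.547, 2.406, 0.594).
Then the next iterate is (x, y, z)₁ = (-0.453, 1.406, 1.094).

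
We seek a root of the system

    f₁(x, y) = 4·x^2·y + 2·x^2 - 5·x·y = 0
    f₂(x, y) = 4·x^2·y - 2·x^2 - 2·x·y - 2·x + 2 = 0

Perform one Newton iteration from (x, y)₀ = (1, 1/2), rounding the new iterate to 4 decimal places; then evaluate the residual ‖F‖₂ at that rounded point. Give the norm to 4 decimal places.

At (1, 1/2): F = (1.5000, -1.0000).
Jacobian J = [[8·x·y + 4·x - 5·y, 4·x^2 - 5·x], [8·x·y - 4·x - 2·y - 2, 4·x^2 - 2·x]].
At the point, J = [[5.5000, -1.0000], [-3.0000, 2.0000]] (det J = 8.0000).
Solving J·Δ = −F gives Δ = (-0.2500, 0.1250).
Then the next iterate is (x, y)₁ = (0.7500, 0.6250).
Re-evaluating at (0.7500, 0.6250): F = (0.1875, -0.156250), so ‖F‖₂ = 0.2441.

0.2441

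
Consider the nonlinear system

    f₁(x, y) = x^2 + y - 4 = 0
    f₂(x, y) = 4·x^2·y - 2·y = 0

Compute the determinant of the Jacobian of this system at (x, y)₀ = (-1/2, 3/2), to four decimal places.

7.0000

J = [[2·x, 1], [8·x·y, 4·x^2 - 2]].
At the point, J = [[-1.0000, 1.0000], [-6.0000, -1.0000]].
det J = 7.0000.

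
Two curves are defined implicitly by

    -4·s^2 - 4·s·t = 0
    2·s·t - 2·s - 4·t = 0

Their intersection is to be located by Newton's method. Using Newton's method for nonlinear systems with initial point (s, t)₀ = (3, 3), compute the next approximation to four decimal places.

(-3.0000, 15.0000)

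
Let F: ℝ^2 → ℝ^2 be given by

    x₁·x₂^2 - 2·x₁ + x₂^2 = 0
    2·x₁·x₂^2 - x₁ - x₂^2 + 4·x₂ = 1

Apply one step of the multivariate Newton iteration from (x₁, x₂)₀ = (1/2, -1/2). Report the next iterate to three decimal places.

At (1/2, -1/2): F = (-0.625, -3.500).
Jacobian J = [[x₂^2 - 2, 2·x₁·x₂ + 2·x₂], [2·x₂^2 - 1, 4·x₁·x₂ - 2·x₂ + 4]].
At the point, J = [[-1.750, -1.500], [-0.500, 4.000]] (det J = -7.750).
Solving J·Δ = −F gives Δ = (-1.000, 0.750).
Then the next iterate is (x₁, x₂)₁ = (-0.500, 0.250).

(-0.500, 0.250)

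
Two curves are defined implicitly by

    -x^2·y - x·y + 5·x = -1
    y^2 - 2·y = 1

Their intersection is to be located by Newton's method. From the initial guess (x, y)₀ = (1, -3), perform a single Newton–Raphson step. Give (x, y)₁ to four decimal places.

(0.3929, -1.2500)

At (1, -3): F = (12.0000, 14.0000).
Jacobian J = [[-2·x·y - y + 5, -x^2 - x], [0, 2·y - 2]].
At the point, J = [[14.0000, -2.0000], [0.0000, -8.0000]] (det J = -112.0000).
Solving J·Δ = −F gives Δ = (-0.6071, 1.7500).
Then the next iterate is (x, y)₁ = (0.3929, -1.2500).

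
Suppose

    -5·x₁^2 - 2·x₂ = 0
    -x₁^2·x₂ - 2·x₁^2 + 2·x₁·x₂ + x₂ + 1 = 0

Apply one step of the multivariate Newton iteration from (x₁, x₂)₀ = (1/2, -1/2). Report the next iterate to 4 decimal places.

(0.4136, -0.4091)

At (1/2, -1/2): F = (-0.2500, -0.3750).
Jacobian J = [[-10·x₁, -2], [-2·x₁·x₂ - 4·x₁ + 2·x₂, -x₁^2 + 2·x₁ + 1]].
At the point, J = [[-5.0000, -2.0000], [-2.5000, 1.7500]] (det J = -13.7500).
Solving J·Δ = −F gives Δ = (-0.0864, 0.0909).
Then the next iterate is (x₁, x₂)₁ = (0.4136, -0.4091).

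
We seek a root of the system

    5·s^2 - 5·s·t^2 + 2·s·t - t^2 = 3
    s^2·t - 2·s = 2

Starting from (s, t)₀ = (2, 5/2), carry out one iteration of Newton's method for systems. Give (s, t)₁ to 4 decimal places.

At (2, 5/2): F = (-41.7500, 4.0000).
Jacobian J = [[10·s - 5·t^2 + 2·t, -10·s·t + 2·s - 2·t], [2·s·t - 2, s^2]].
At the point, J = [[-6.2500, -51.0000], [8.0000, 4.0000]] (det J = 383.0000).
Solving J·Δ = −F gives Δ = (-0.0966, -0.8068).
Then the next iterate is (s, t)₁ = (1.9034, 1.6932).

(1.9034, 1.6932)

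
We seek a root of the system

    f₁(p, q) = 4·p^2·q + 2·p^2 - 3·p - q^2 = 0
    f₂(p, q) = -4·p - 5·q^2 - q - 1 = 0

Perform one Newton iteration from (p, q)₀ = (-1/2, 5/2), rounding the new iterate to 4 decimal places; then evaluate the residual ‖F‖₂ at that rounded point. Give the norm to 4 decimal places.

At (-1/2, 5/2): F = (-1.7500, -32.7500).
Jacobian J = [[8·p·q + 4·p - 3, 4·p^2 - 2·q], [-4, -10·q - 1]].
At the point, J = [[-15.0000, -4.0000], [-4.0000, -26.0000]] (det J = 374.0000).
Solving J·Δ = −F gives Δ = (0.2286, -1.2948).
Then the next iterate is (p, q)₁ = (-0.2714, 1.2052).
Re-evaluating at (-0.2714, 1.2052): F = (-0.135901, -8.382135), so ‖F‖₂ = 8.3832.

8.3832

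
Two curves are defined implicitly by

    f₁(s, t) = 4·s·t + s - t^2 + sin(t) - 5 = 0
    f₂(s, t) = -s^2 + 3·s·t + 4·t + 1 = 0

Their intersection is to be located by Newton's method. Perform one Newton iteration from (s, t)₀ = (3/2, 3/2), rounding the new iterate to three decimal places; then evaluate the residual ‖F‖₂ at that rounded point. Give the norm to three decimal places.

2.496

At (3/2, 3/2): F = (4.24749, 11.500).
Jacobian J = [[4·t + 1, 4·s - 2·t + cos(t)], [-2·s + 3·t, 3·s + 4]].
At the point, J = [[7.000, 3.07074], [1.500, 8.500]] (det J = 54.89389).
Solving J·Δ = −F gives Δ = (-0.014, -1.350).
Then the next iterate is (s, t)₁ = (1.486, 0.150).
Re-evaluating at (1.486, 0.150): F = (-2.49546, 0.06050), so ‖F‖₂ = 2.496.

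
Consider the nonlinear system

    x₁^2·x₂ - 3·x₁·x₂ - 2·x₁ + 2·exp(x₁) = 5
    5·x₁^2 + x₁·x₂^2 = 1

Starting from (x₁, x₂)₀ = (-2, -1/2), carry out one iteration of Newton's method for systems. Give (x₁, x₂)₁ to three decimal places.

At (-2, -1/2): F = (-5.72933, 18.500).
Jacobian J = [[2·x₁·x₂ - 3·x₂ + 2·exp(x₁) - 2, x₁^2 - 3·x₁], [10·x₁ + x₂^2, 2·x₁·x₂]].
At the point, J = [[1.77067, 10.000], [-19.750, 2.000]] (det J = 201.04134).
Solving J·Δ = −F gives Δ = (0.977, 0.400).
Then the next iterate is (x₁, x₂)₁ = (-1.023, -0.100).

(-1.023, -0.100)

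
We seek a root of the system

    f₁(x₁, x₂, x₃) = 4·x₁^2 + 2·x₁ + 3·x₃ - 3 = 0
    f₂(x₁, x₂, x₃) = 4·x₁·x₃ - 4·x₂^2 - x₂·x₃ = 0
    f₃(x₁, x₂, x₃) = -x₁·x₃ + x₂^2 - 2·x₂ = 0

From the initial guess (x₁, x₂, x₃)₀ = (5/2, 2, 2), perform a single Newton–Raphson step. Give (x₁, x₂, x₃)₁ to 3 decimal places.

At (5/2, 2, 2): F = (33.000, 0.000, -5.000).
Jacobian J = [[8·x₁ + 2, 0, 3], [4·x₃, -8·x₂ - x₃, 4·x₁ - x₂], [-x₃, 2·x₂ - 2, -x₁]].
At the point, J = [[22.000, 0.000, 3.000], [8.000, -18.000, 8.000], [-2.000, 2.000, -2.500]] (det J = 578.000).
Solving J·Δ = −F gives Δ = (-1.189, -1.543, -2.284).
Then the next iterate is (x₁, x₂, x₃)₁ = (1.311, 0.457, -0.284).

(1.311, 0.457, -0.284)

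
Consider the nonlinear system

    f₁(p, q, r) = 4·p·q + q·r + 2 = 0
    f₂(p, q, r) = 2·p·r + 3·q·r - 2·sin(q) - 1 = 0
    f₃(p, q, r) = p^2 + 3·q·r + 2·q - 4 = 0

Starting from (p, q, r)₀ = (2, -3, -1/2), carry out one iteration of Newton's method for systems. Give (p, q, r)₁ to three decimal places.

(3.109, 1.744, 0.090)

At (2, -3, -1/2): F = (-20.500, 1.78224, -1.500).
Jacobian J = [[4·q, 4·p + r, q], [2·r, 3·r - 2·cos(q), 2·p + 3·q], [2·p, 3·r + 2, 3·q]].
At the point, J = [[-12.000, 7.500, -3.000], [-1.000, 0.47998, -5.000], [4.000, 0.500, -9.000]] (det J = -188.40180).
Solving J·Δ = −F gives Δ = (1.109, 4.744, 0.590).
Then the next iterate is (p, q, r)₁ = (3.109, 1.744, 0.090).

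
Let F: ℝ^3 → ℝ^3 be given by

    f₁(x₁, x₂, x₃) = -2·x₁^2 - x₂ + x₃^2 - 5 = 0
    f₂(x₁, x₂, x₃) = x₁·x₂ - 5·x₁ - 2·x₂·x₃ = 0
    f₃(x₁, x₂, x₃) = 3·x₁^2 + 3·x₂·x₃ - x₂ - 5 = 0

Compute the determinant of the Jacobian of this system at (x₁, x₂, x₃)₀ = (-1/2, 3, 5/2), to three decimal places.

J = [[-4·x₁, -1, 2·x₃], [x₂ - 5, x₁ - 2·x₃, -2·x₂], [6·x₁, 3·x₃ - 1, 3·x₂]].
At the point, J = [[2.000, -1.000, 5.000], [-2.000, -5.500, -6.000], [-3.000, 6.500, 9.000]].
det J = -204.500.

-204.500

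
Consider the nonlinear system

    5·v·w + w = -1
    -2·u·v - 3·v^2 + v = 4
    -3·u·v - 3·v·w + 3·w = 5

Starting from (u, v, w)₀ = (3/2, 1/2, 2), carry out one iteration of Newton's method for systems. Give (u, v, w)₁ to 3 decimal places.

(-4.900, 0.630, -0.657)

At (3/2, 1/2, 2): F = (8.000, -5.750, -4.250).
Jacobian J = [[0, 5·w, 5·v + 1], [-2·v, -2·u - 6·v + 1, 0], [-3·v, -3·u - 3·w, -3·v + 3]].
At the point, J = [[0.000, 10.000, 3.500], [-1.000, -5.000, 0.000], [-1.500, -10.500, 1.500]] (det J = 25.500).
Solving J·Δ = −F gives Δ = (-6.400, 0.130, -2.657).
Then the next iterate is (u, v, w)₁ = (-4.900, 0.630, -0.657).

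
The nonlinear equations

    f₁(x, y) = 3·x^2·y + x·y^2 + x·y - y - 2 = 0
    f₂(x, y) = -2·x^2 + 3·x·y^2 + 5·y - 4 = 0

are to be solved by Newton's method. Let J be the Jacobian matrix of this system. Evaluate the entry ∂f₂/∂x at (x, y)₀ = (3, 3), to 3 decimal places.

∂f₂/∂x = -4·x + 3·y^2.
At (3, 3) this is 15.000.

15.000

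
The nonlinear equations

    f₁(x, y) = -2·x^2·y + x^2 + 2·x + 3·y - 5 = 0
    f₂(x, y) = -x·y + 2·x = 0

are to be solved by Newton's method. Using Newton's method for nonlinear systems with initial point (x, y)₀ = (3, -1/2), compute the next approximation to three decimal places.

(16.333, 13.111)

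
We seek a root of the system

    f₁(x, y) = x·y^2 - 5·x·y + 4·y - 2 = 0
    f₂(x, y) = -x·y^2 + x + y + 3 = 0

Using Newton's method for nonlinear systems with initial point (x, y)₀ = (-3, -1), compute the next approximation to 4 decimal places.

At (-3, -1): F = (-24.0000, 2.0000).
Jacobian J = [[y^2 - 5·y, 2·x·y - 5·x + 4], [-y^2 + 1, -2·x·y + 1]].
At the point, J = [[6.0000, 25.0000], [0.0000, -5.0000]] (det J = -30.0000).
Solving J·Δ = −F gives Δ = (2.3333, 0.4000).
Then the next iterate is (x, y)₁ = (-0.6667, -0.6000).

(-0.6667, -0.6000)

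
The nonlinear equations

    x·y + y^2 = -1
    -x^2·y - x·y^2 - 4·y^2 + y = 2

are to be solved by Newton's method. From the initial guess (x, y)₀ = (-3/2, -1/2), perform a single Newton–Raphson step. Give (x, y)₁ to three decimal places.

(-2.000, 0.400)

At (-3/2, -1/2): F = (2.000, -2.000).
Jacobian J = [[y, x + 2·y], [-2·x·y - y^2, -x^2 - 2·x·y - 8·y + 1]].
At the point, J = [[-0.500, -2.500], [-1.750, 1.250]] (det J = -5.000).
Solving J·Δ = −F gives Δ = (-0.500, 0.900).
Then the next iterate is (x, y)₁ = (-2.000, 0.400).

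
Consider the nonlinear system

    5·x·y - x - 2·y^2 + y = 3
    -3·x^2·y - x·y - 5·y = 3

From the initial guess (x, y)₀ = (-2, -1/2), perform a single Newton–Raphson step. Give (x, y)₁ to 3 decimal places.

(-1.036, -0.554)

At (-2, -1/2): F = (3.000, 4.500).
Jacobian J = [[5·y - 1, 5·x - 4·y + 1], [-6·x·y - y, -3·x^2 - x - 5]].
At the point, J = [[-3.500, -7.000], [-5.500, -15.000]] (det J = 14.000).
Solving J·Δ = −F gives Δ = (0.964, -0.054).
Then the next iterate is (x, y)₁ = (-1.036, -0.554).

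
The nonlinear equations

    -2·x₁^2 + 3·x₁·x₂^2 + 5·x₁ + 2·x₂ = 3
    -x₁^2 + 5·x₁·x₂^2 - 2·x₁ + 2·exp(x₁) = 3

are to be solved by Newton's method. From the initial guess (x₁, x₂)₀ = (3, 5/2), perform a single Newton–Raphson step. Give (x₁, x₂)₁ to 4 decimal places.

(2.3787, 1.4798)

At (3, 5/2): F = (55.2500, 115.921074).
Jacobian J = [[-4·x₁ + 3·x₂^2 + 5, 6·x₁·x₂ + 2], [-2·x₁ + 5·x₂^2 + 2·exp(x₁) - 2, 10·x₁·x₂]].
At the point, J = [[11.7500, 47.0000], [63.421074, 75.0000]] (det J = -2099.540471).
Solving J·Δ = −F gives Δ = (-0.6213, -1.0202).
Then the next iterate is (x₁, x₂)₁ = (2.3787, 1.4798).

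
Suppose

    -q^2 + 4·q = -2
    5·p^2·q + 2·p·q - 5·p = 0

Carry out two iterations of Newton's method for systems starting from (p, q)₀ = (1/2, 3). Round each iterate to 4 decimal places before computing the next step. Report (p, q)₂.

(-0.5152, 4.6071)

At (1/2, 3): F = (5.0000, 4.2500).
Jacobian J = [[0, -2·q + 4], [10·p·q + 2·q - 5, 5·p^2 + 2·p]].
At the point, J = [[0.0000, -2.0000], [16.0000, 2.2500]] (det J = 32.0000).
Solving J·Δ = −F gives Δ = (-0.6172, 2.5000).
Then the next iterate is (p, q)₁ = (-0.1172, 5.5000).
Round to (-0.1172, 5.5000) and repeat: F = (-6.2500, -0.325464), J = [[0.0000, -7.0000], [-0.4460, -0.165721]].
Δ = (-0.3980, -0.8929), so (p, q)₂ = (-0.5152, 4.6071).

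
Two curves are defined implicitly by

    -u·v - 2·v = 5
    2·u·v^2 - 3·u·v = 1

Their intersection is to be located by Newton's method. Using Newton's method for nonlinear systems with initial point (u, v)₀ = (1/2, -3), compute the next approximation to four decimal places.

(0.2222, -2.3333)

At (1/2, -3): F = (2.5000, 12.5000).
Jacobian J = [[-v, -u - 2], [2·v^2 - 3·v, 4·u·v - 3·u]].
At the point, J = [[3.0000, -2.5000], [27.0000, -7.5000]] (det J = 45.0000).
Solving J·Δ = −F gives Δ = (-0.2778, 0.6667).
Then the next iterate is (u, v)₁ = (0.2222, -2.3333).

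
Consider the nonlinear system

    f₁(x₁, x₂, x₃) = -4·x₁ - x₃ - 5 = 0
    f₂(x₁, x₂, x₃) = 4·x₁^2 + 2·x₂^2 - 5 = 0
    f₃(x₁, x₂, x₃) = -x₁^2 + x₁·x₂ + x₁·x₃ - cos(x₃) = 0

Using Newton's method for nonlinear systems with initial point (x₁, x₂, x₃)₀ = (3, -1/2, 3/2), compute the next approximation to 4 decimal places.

(5.1835, 41.4520, -25.7340)

At (3, -1/2, 3/2): F = (-18.5000, 31.5000, -6.070737).
Jacobian J = [[-4, 0, -1], [8·x₁, 4·x₂, 0], [-2·x₁ + x₂ + x₃, x₁, x₁ + sin(x₃)]].
At the point, J = [[-4.0000, 0.0000, -1.0000], [24.0000, -2.0000, 0.0000], [-5.0000, 3.0000, 3.997495]] (det J = -30.020040).
Solving J·Δ = −F gives Δ = (2.1835, 41.9520, -27.2340).
Then the next iterate is (x₁, x₂, x₃)₁ = (5.1835, 41.4520, -25.7340).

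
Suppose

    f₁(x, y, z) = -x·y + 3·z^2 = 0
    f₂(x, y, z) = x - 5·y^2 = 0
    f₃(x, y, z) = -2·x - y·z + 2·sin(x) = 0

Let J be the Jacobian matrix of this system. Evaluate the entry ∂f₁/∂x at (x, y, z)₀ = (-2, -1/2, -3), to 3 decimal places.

0.500

∂f₁/∂x = -y.
At (-2, -1/2, -3) this is 0.500.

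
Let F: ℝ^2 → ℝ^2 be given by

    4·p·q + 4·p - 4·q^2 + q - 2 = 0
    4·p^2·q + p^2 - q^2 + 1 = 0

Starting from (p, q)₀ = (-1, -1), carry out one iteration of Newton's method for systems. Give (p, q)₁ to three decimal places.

(-1.900, 0.400)

At (-1, -1): F = (-7.000, -3.000).
Jacobian J = [[4·q + 4, 4·p - 8·q + 1], [8·p·q + 2·p, 4·p^2 - 2·q]].
At the point, J = [[0.000, 5.000], [6.000, 6.000]] (det J = -30.000).
Solving J·Δ = −F gives Δ = (-0.900, 1.400).
Then the next iterate is (p, q)₁ = (-1.900, 0.400).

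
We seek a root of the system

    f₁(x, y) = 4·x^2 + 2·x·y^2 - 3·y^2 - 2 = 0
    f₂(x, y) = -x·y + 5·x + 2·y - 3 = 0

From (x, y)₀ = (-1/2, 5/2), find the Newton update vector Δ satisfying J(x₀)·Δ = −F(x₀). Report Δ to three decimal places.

(0.702, -1.002)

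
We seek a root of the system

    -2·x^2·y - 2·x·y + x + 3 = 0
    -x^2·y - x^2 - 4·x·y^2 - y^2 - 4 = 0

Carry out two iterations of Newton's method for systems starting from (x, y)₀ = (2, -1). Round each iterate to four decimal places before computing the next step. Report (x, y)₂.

At (2, -1): F = (17.0000, -13.0000).
Jacobian J = [[-4·x·y - 2·y + 1, -2·x^2 - 2·x], [-2·x·y - 2·x - 4·y^2, -x^2 - 8·x·y - 2·y]].
At the point, J = [[11.0000, -12.0000], [-4.0000, 14.0000]] (det J = 106.0000).
Solving J·Δ = −F gives Δ = (-0.7736, 0.7075).
Then the next iterate is (x, y)₁ = (1.2264, -0.2925).
Round to (1.2264, -0.2925) and repeat: F = (5.823717, -5.569381), J = [[3.019888, -5.460914], [-2.077581, 1.950719]].
Δ = (-3.4931, -0.8653), so (x, y)₂ = (-2.2667, -1.1578).

(-2.2667, -1.1578)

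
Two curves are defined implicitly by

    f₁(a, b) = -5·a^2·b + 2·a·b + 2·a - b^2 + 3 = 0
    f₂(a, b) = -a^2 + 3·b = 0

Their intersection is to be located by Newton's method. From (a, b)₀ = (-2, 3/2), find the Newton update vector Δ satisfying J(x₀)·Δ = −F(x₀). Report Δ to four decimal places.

(0.4894, -0.8192)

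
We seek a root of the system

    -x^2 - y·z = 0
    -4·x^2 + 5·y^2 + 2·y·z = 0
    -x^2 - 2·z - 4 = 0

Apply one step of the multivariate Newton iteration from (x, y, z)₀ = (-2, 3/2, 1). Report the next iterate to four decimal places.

At (-2, 3/2, 1): F = (-5.5000, -1.7500, -10.0000).
Jacobian J = [[-2·x, -z, -y], [-8·x, 10·y + 2·z, 2·y], [-2·x, 0, -2]].
At the point, J = [[4.0000, -1.0000, -1.5000], [16.0000, 17.0000, 3.0000], [4.0000, 0.0000, -2.0000]] (det J = -78.0000).
Solving J·Δ = −F gives Δ = (-0.4423, 1.5577, -5.8846).
Then the next iterate is (x, y, z)₁ = (-2.4423, 3.0577, -4.8846).

(-2.4423, 3.0577, -4.8846)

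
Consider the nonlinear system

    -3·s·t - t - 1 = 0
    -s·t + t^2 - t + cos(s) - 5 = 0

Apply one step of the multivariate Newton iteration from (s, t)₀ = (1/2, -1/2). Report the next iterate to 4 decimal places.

(-1.7795, -1.7677)

At (1/2, -1/2): F = (0.2500, -3.122417).
Jacobian J = [[-3·t, -3·s - 1], [-t - sin(s), -s + 2·t - 1]].
At the point, J = [[1.5000, -2.5000], [0.020574, -2.5000]] (det J = -3.698564).
Solving J·Δ = −F gives Δ = (-2.2795, -1.2677).
Then the next iterate is (s, t)₁ = (-1.7795, -1.7677).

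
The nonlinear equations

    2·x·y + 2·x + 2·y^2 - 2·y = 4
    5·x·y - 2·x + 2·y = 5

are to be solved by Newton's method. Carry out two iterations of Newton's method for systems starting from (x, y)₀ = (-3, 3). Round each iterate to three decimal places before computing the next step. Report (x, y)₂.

At (-3, 3): F = (-16.000, -38.000).
Jacobian J = [[2·y + 2, 2·x + 4·y - 2], [5·y - 2, 5·x + 2]].
At the point, J = [[8.000, 4.000], [13.000, -13.000]] (det J = -156.000).
Solving J·Δ = −F gives Δ = (2.308, -0.615).
Then the next iterate is (x, y)₁ = (-0.692, 2.385).
Round to (-0.692, 2.385) and repeat: F = (-2.07839, -7.09810), J = [[6.770, 6.156], [9.925, -1.460]].
Δ = (0.658, -0.386), so (x, y)₂ = (-0.034, 1.999).

(-0.034, 1.999)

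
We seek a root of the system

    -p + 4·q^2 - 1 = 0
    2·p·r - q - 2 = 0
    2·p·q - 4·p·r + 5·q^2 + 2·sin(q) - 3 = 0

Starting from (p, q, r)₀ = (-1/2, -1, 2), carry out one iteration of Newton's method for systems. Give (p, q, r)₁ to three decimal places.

(-12.062, 0.883, -49.132)

At (-1/2, -1, 2): F = (3.500, -3.000, 5.31706).
Jacobian J = [[-1, 8·q, 0], [2·r, -1, 2·p], [2·q - 4·r, 2·p + 10·q + 2·cos(q), -4·p]].
At the point, J = [[-1.000, -8.000, 0.000], [4.000, -1.000, -1.000], [-10.000, -9.91940, 2.000]] (det J = -4.08060).
Solving J·Δ = −F gives Δ = (-11.562, 1.883, -51.132).
Then the next iterate is (p, q, r)₁ = (-12.062, 0.883, -49.132).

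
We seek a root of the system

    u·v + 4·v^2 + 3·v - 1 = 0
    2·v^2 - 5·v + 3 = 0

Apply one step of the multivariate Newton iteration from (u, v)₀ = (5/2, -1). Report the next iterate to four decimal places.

At (5/2, -1): F = (-2.5000, 10.0000).
Jacobian J = [[v, u + 8·v + 3], [0, 4·v - 5]].
At the point, J = [[-1.0000, -2.5000], [0.0000, -9.0000]] (det J = 9.0000).
Solving J·Δ = −F gives Δ = (-5.2778, 1.1111).
Then the next iterate is (u, v)₁ = (-2.7778, 0.1111).

(-2.7778, 0.1111)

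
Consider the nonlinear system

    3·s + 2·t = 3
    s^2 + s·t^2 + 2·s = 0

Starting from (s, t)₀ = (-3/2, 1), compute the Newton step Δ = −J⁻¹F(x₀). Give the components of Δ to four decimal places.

(2.3333, -0.7500)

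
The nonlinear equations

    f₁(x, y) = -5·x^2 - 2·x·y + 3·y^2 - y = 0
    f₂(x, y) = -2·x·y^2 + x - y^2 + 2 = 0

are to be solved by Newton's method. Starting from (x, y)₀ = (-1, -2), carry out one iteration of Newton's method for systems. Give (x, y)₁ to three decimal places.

At (-1, -2): F = (5.000, 5.000).
Jacobian J = [[-10·x - 2·y, -2·x + 6·y - 1], [-2·y^2 + 1, -4·x·y - 2·y]].
At the point, J = [[14.000, -11.000], [-7.000, -4.000]] (det J = -133.000).
Solving J·Δ = −F gives Δ = (0.263, 0.789).
Then the next iterate is (x, y)₁ = (-0.737, -1.211).

(-0.737, -1.211)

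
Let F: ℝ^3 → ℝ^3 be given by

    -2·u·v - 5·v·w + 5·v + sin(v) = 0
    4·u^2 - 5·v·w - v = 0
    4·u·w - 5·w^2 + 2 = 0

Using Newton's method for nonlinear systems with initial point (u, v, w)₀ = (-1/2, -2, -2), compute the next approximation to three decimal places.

At (-1/2, -2, -2): F = (-32.90930, -17.000, -14.000).
Jacobian J = [[-2·v, -2·u - 5·w + cos(v) + 5, -5·v], [8·u, -5·w - 1, -5·v], [4·w, 0, 4·u - 10·w]].
At the point, J = [[4.000, 15.58385, 10.000], [-4.000, 9.000, 10.000], [-8.000, 0.000, 18.000]] (det J = 1243.32917).
Solving J·Δ = −F gives Δ = (1.194, 0.966, 1.308).
Then the next iterate is (u, v, w)₁ = (0.694, -1.034, -0.692).

(0.694, -1.034, -0.692)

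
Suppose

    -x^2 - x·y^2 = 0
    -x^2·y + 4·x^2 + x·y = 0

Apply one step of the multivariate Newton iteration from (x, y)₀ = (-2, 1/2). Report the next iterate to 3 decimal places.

At (-2, 1/2): F = (-3.500, 13.000).
Jacobian J = [[-2·x - y^2, -2·x·y], [-2·x·y + 8·x + y, -x^2 + x]].
At the point, J = [[3.750, 2.000], [-13.500, -6.000]] (det J = 4.500).
Solving J·Δ = −F gives Δ = (1.111, -0.333).
Then the next iterate is (x, y)₁ = (-0.889, 0.167).

(-0.889, 0.167)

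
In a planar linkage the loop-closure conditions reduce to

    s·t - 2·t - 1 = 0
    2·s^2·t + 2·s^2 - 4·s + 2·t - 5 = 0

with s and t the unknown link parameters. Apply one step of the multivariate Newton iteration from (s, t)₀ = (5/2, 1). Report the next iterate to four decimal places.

At (5/2, 1): F = (-0.5000, 12.0000).
Jacobian J = [[t, s - 2], [4·s·t + 4·s - 4, 2·s^2 + 2]].
At the point, J = [[1.0000, 0.5000], [16.0000, 14.5000]] (det J = 6.5000).
Solving J·Δ = −F gives Δ = (2.0385, -3.0769).
Then the next iterate is (s, t)₁ = (4.5385, -2.0769).

(4.5385, -2.0769)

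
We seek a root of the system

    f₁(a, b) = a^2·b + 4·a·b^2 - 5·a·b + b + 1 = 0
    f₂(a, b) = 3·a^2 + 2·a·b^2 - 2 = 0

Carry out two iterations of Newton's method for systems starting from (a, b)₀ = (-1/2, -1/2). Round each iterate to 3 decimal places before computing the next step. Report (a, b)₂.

At (-1/2, -1/2): F = (-1.375, -1.500).
Jacobian J = [[2·a·b + 4·b^2 - 5·b, a^2 + 8·a·b - 5·a + 1], [6·a + 2·b^2, 4·a·b]].
At the point, J = [[4.000, 5.750], [-2.500, 1.000]] (det J = 18.375).
Solving J·Δ = −F gives Δ = (-0.395, 0.514).
Then the next iterate is (a, b)₁ = (-0.895, 0.014).
Round to (-0.895, 0.014) and repeat: F = (1.08716, 0.40272), J = [[-0.09428, 6.17578], [-5.36961, -0.05012]].
Δ = (0.077, -0.175), so (a, b)₂ = (-0.818, -0.161).

(-0.818, -0.161)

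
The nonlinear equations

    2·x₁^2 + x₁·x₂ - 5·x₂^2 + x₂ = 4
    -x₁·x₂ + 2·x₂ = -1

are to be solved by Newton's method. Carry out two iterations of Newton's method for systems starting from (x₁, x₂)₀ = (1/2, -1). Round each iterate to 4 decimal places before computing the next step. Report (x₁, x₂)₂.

At (1/2, -1): F = (-10.0000, -0.5000).
Jacobian J = [[4·x₁ + x₂, x₁ - 10·x₂ + 1], [-x₂, -x₁ + 2]].
At the point, J = [[1.0000, 11.5000], [1.0000, 1.5000]] (det J = -10.0000).
Solving J·Δ = −F gives Δ = (-0.9250, 0.9500).
Then the next iterate is (x₁, x₂)₁ = (-0.4250, -0.0500).
Round to (-0.4250, -0.0500) and repeat: F = (-3.6800, 0.878750), J = [[-1.7500, 1.0750], [0.0500, 2.4250]].
Δ = (-2.2964, -0.3150), so (x₁, x₂)₂ = (-2.7214, -0.3650).

(-2.7214, -0.3650)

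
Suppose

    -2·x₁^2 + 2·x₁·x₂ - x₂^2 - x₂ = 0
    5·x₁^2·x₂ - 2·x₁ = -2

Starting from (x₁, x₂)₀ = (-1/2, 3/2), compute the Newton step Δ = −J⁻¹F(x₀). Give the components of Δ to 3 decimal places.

At (-1/2, 3/2): F = (-5.750, 4.875).
Jacobian J = [[-4·x₁ + 2·x₂, 2·x₁ - 2·x₂ - 1], [10·x₁·x₂ - 2, 5·x₁^2]].
At the point, J = [[5.000, -5.000], [-9.500, 1.250]] (det J = -41.250).
Solving J·Δ = −F gives Δ = (0.417, -0.733).

(0.417, -0.733)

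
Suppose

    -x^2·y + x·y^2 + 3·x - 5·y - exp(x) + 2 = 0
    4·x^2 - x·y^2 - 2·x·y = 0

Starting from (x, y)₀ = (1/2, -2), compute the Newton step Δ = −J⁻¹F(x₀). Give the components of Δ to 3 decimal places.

At (1/2, -2): F = (14.35128, 1.000).
Jacobian J = [[-2·x·y + y^2 - exp(x) + 3, -x^2 + 2·x·y - 5], [8·x - y^2 - 2·y, -2·x·y - 2·x]].
At the point, J = [[7.35128, -7.250], [4.000, 1.000]] (det J = 36.35128).
Solving J·Δ = −F gives Δ = (-0.594, 1.377).

(-0.594, 1.377)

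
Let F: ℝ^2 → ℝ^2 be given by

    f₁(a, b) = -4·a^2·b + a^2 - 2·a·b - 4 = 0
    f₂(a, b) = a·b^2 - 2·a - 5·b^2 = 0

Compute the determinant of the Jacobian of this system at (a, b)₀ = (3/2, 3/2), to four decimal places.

J = [[-8·a·b + 2·a - 2·b, -4·a^2 - 2·a], [b^2 - 2, 2·a·b - 10·b]].
At the point, J = [[-18.0000, -12.0000], [0.2500, -10.5000]].
det J = 192.0000.

192.0000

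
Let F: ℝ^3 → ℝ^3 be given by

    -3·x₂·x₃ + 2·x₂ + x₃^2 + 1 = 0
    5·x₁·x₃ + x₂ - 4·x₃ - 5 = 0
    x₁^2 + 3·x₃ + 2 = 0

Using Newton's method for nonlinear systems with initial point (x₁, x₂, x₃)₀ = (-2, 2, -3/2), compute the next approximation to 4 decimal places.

(-1.1033, 0.4631, -0.8044)

At (-2, 2, -3/2): F = (16.2500, 18.0000, 1.5000).
Jacobian J = [[0, -3·x₃ + 2, -3·x₂ + 2·x₃], [5·x₃, 1, 5·x₁ - 4], [2·x₁, 0, 3]].
At the point, J = [[0.0000, 6.5000, -9.0000], [-7.5000, 1.0000, -14.0000], [-4.0000, 0.0000, 3.0000]] (det J = 474.2500).
Solving J·Δ = −F gives Δ = (0.8967, -1.5369, 0.6956).
Then the next iterate is (x₁, x₂, x₃)₁ = (-1.1033, 0.4631, -0.8044).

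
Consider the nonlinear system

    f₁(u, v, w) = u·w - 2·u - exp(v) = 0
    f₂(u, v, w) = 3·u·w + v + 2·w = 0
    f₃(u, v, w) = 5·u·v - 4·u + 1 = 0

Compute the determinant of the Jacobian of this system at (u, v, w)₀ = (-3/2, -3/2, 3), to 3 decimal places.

58.835

J = [[w - 2, -exp(v), u], [3·w, 1, 3·u + 2], [5·v - 4, 5·u, 0]].
At the point, J = [[1.000, -0.22313, -1.500], [9.000, 1.000, -2.500], [-11.500, -7.500, 0.000]].
det J = 58.835.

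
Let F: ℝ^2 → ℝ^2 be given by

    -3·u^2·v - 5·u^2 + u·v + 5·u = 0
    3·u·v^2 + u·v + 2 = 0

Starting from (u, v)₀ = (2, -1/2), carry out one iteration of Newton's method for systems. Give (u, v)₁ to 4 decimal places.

At (2, -1/2): F = (-5.0000, 2.5000).
Jacobian J = [[-6·u·v - 10·u + v + 5, -3·u^2 + u], [3·v^2 + v, 6·u·v + u]].
At the point, J = [[-9.5000, -10.0000], [0.2500, -4.0000]] (det J = 40.5000).
Solving J·Δ = −F gives Δ = (-1.1111, 0.5556).
Then the next iterate is (u, v)₁ = (0.8889, 0.0556).

(0.8889, 0.0556)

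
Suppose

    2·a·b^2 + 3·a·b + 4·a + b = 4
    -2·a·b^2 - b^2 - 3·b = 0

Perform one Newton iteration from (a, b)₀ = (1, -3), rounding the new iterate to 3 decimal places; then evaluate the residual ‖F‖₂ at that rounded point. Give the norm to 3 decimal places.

At (1, -3): F = (6.000, -18.000).
Jacobian J = [[2·b^2 + 3·b + 4, 4·a·b + 3·a + 1], [-2·b^2, -4·a·b - 2·b - 3]].
At the point, J = [[13.000, -8.000], [-18.000, 15.000]] (det J = 51.000).
Solving J·Δ = −F gives Δ = (1.059, 2.471).
Then the next iterate is (a, b)₁ = (2.059, -0.529).
Re-evaluating at (2.059, -0.529): F = (1.59175, 0.15477), so ‖F‖₂ = 1.599.

1.599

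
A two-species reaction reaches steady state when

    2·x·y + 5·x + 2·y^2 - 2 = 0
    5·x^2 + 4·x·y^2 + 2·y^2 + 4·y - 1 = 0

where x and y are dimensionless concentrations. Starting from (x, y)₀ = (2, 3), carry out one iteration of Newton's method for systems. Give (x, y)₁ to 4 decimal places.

(4.5833, -1.1510)

At (2, 3): F = (38.0000, 121.0000).
Jacobian J = [[2·y + 5, 2·x + 4·y], [10·x + 4·y^2, 8·x·y + 4·y + 4]].
At the point, J = [[11.0000, 16.0000], [56.0000, 64.0000]] (det J = -192.0000).
Solving J·Δ = −F gives Δ = (2.5833, -4.1510).
Then the next iterate is (x, y)₁ = (4.5833, -1.1510).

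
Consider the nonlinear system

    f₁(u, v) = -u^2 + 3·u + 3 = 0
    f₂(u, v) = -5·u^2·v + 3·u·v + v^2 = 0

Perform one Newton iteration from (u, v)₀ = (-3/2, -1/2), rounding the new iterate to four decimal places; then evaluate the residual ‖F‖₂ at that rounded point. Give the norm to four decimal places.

At (-3/2, -1/2): F = (-3.7500, 8.1250).
Jacobian J = [[-2·u + 3, 0], [-10·u·v + 3·v, -5·u^2 + 3·u + 2·v]].
At the point, J = [[6.0000, 0.0000], [-9.0000, -16.7500]] (det J = -100.5000).
Solving J·Δ = −F gives Δ = (0.6250, 0.1493).
Then the next iterate is (u, v)₁ = (-0.8750, -0.3507).
Re-evaluating at (-0.8750, -0.3507): F = (-0.390625, 2.386101), so ‖F‖₂ = 2.4179.

2.4179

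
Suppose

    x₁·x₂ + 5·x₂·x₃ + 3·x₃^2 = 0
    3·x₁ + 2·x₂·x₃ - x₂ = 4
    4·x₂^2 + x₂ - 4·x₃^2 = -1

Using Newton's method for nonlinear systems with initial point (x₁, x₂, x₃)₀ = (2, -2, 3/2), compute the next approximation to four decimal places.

At (2, -2, 3/2): F = (-12.2500, -2.0000, 6.0000).
Jacobian J = [[x₂, x₁ + 5·x₃, 5·x₂ + 6·x₃], [3, 2·x₃ - 1, 2·x₂], [0, 8·x₂ + 1, -8·x₃]].
At the point, J = [[-2.0000, 9.5000, -1.0000], [3.0000, 2.0000, -4.0000], [0.0000, -15.0000, -12.0000]] (det J = 555.0000).
Solving J·Δ = −F gives Δ = (-1.0000, 1.0000, -0.7500).
Then the next iterate is (x₁, x₂, x₃)₁ = (1.0000, -1.0000, 0.7500).

(1.0000, -1.0000, 0.7500)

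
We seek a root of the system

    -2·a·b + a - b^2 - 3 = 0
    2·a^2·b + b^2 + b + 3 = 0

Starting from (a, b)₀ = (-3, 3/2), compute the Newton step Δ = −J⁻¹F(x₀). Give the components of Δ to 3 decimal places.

(8.475, 5.400)

At (-3, 3/2): F = (0.750, 33.750).
Jacobian J = [[-2·b + 1, -2·a - 2·b], [4·a·b, 2·a^2 + 2·b + 1]].
At the point, J = [[-2.000, 3.000], [-18.000, 22.000]] (det J = 10.000).
Solving J·Δ = −F gives Δ = (8.475, 5.400).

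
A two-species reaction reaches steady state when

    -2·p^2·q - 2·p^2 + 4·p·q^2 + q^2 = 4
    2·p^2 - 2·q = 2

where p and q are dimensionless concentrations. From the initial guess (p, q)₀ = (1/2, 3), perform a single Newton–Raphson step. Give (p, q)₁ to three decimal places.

(1.481, 0.231)

At (1/2, 3): F = (21.000, -7.500).
Jacobian J = [[-4·p·q - 4·p + 4·q^2, -2·p^2 + 8·p·q + 2·q], [4·p, -2]].
At the point, J = [[28.000, 17.500], [2.000, -2.000]] (det J = -91.000).
Solving J·Δ = −F gives Δ = (0.981, -2.769).
Then the next iterate is (p, q)₁ = (1.481, 0.231).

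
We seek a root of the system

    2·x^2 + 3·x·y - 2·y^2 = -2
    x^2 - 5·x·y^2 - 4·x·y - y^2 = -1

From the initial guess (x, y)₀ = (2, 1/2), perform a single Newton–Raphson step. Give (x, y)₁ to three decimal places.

(0.744, 0.358)

At (2, 1/2): F = (12.500, -1.750).
Jacobian J = [[4·x + 3·y, 3·x - 4·y], [2·x - 5·y^2 - 4·y, -10·x·y - 4·x - 2·y]].
At the point, J = [[9.500, 4.000], [0.750, -19.000]] (det J = -183.500).
Solving J·Δ = −F gives Δ = (-1.256, -0.142).
Then the next iterate is (x, y)₁ = (0.744, 0.358).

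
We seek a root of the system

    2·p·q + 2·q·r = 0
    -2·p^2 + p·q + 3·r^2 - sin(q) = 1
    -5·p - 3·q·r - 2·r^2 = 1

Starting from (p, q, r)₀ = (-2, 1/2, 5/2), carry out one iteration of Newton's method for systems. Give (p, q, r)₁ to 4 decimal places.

(-1.7369, 0.4474, 1.7894)

At (-2, 1/2, 5/2): F = (0.5000, 8.270574, -7.2500).
Jacobian J = [[2·q, 2·p + 2·r, 2·q], [-4·p + q, p - cos(q), 6·r], [-5, -3·r, -3·q - 4·r]].
At the point, J = [[1.0000, 1.0000, 1.0000], [8.5000, -2.877583, 15.0000], [-5.0000, -7.5000, -11.5000]] (det J = 90.204287).
Solving J·Δ = −F gives Δ = (0.2631, -0.0526, -0.7106).
Then the next iterate is (p, q, r)₁ = (-1.7369, 0.4474, 1.7894).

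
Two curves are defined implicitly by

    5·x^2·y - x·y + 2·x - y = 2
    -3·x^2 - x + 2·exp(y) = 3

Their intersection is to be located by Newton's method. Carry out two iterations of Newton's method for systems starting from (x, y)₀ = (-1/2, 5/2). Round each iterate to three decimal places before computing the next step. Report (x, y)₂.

At (-1/2, 5/2): F = (-1.125, 21.11499).
Jacobian J = [[10·x·y - y + 2, 5·x^2 - x - 1], [-6·x - 1, 2·exp(y)]].
At the point, J = [[-13.000, 0.750], [2.000, 24.36499]] (det J = -318.24484).
Solving J·Δ = −F gives Δ = (-0.136, -0.855).
Then the next iterate is (x, y)₁ = (-0.636, 1.645).
Round to (-0.636, 1.645) and repeat: F = (-0.54380, 6.78453), J = [[-10.10720, 1.65848], [2.816, 10.36202]].
Δ = (-0.154, -0.613), so (x, y)₂ = (-0.790, 1.032).

(-0.790, 1.032)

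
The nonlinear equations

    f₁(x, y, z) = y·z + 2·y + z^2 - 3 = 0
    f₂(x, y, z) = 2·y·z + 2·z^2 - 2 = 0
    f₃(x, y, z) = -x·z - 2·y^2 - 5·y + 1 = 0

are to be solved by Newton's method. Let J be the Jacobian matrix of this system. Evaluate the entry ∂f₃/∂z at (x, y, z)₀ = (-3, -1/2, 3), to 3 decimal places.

∂f₃/∂z = -x.
At (-3, -1/2, 3) this is 3.000.

3.000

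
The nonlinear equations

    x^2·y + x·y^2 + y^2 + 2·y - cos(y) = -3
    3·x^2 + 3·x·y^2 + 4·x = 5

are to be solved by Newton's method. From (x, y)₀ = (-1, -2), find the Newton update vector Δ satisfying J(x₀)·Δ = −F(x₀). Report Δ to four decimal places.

At (-1, -2): F = (-2.583853, -18.0000).
Jacobian J = [[2·x·y + y^2, x^2 + 2·x·y + 2·y + sin(y) + 2], [6·x + 3·y^2 + 4, 6·x·y]].
At the point, J = [[8.0000, 2.090703], [10.0000, 12.0000]] (det J = 75.092974).
Solving J·Δ = −F gives Δ = (-0.0882, 1.5735).

(-0.0882, 1.5735)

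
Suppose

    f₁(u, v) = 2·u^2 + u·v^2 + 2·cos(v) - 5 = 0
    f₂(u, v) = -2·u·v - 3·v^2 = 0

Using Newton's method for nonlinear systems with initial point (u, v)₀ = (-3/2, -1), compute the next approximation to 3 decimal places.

(-1.135, -0.414)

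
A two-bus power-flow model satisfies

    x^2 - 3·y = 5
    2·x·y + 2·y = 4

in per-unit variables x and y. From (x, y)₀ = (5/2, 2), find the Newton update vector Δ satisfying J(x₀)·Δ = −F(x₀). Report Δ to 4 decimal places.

(0.0691, -1.4681)

At (5/2, 2): F = (-4.7500, 10.0000).
Jacobian J = [[2·x, -3], [2·y, 2·x + 2]].
At the point, J = [[5.0000, -3.0000], [4.0000, 7.0000]] (det J = 47.0000).
Solving J·Δ = −F gives Δ = (0.0691, -1.4681).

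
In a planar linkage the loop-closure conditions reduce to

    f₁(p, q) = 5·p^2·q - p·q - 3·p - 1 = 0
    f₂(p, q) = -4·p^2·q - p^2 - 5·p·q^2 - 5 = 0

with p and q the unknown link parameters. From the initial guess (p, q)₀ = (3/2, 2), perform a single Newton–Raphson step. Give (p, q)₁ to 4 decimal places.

At (3/2, 2): F = (14.0000, -55.2500).
Jacobian J = [[10·p·q - q - 3, 5·p^2 - p], [-8·p·q - 2·p - 5·q^2, -4·p^2 - 10·p·q]].
At the point, J = [[25.0000, 9.7500], [-47.0000, -39.0000]] (det J = -516.7500).
Solving J·Δ = −F gives Δ = (-0.0142, -1.3996).
Then the next iterate is (p, q)₁ = (1.4858, 0.6004).

(1.4858, 0.6004)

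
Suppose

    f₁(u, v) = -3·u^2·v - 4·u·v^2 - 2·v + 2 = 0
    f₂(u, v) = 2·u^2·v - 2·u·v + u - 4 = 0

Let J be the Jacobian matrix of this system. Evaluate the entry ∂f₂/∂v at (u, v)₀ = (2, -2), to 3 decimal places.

4.000

∂f₂/∂v = 2·u^2 - 2·u.
At (2, -2) this is 4.000.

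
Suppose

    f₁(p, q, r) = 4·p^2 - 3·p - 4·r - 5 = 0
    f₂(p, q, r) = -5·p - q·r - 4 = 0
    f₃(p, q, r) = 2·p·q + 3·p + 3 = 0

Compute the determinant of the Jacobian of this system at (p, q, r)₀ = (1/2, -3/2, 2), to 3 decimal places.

18.500

J = [[8·p - 3, 0, -4], [-5, -r, -q], [2·q + 3, 2·p, 0]].
At the point, J = [[1.000, 0.000, -4.000], [-5.000, -2.000, 1.500], [0.000, 1.000, 0.000]].
det J = 18.500.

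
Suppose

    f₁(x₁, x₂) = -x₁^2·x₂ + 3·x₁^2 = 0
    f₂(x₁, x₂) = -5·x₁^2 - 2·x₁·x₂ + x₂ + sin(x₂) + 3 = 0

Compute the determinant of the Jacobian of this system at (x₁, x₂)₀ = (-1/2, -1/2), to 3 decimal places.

J = [[-2·x₁·x₂ + 6·x₁, -x₁^2], [-10·x₁ - 2·x₂, -2·x₁ + cos(x₂) + 1]].
At the point, J = [[-3.500, -0.250], [6.000, 2.87758]].
det J = -8.572.

-8.572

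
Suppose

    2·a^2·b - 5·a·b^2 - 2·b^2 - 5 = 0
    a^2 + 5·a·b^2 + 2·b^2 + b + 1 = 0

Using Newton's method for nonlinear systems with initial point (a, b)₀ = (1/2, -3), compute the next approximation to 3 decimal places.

At (1/2, -3): F = (-47.000, 38.750).
Jacobian J = [[4·a·b - 5·b^2, 2·a^2 - 10·a·b - 4·b], [2·a + 5·b^2, 10·a·b + 4·b + 1]].
At the point, J = [[-51.000, 27.500], [46.000, -26.000]] (det J = 61.000).
Solving J·Δ = −F gives Δ = (-2.564, -3.045).
Then the next iterate is (a, b)₁ = (-2.064, -6.045).

(-2.064, -6.045)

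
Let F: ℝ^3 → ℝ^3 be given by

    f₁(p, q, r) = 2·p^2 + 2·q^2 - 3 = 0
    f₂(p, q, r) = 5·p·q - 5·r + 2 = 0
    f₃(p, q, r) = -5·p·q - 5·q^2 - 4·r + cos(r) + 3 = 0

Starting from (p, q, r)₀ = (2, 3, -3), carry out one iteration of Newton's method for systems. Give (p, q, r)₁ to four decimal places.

(3.1087, 0.3442, 4.4146)

At (2, 3, -3): F = (23.0000, 47.0000, -60.989992).
Jacobian J = [[4·p, 4·q, 0], [5·q, 5·p, -5], [-5·q, -5·p - 10·q, -sin(r) - 4]].
At the point, J = [[8.0000, 12.0000, 0.0000], [15.0000, 10.0000, -5.0000], [-15.0000, -40.0000, -3.858880]] (det J = -314.112001).
Solving J·Δ = −F gives Δ = (1.1087, -2.6558, 7.4146).
Then the next iterate is (p, q, r)₁ = (3.1087, 0.3442, 4.4146).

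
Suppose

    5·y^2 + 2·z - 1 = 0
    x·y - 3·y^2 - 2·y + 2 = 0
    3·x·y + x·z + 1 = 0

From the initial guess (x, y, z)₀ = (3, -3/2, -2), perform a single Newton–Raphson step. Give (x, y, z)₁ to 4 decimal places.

(-1.6127, -1.5669, -5.6268)

At (3, -3/2, -2): F = (6.2500, -6.2500, -18.5000).
Jacobian J = [[0, 10·y, 2], [y, x - 6·y - 2, 0], [3·y + z, 3·x, x]].
At the point, J = [[0.0000, -15.0000, 2.0000], [-1.5000, 10.0000, 0.0000], [-6.5000, 9.0000, 3.0000]] (det J = 35.5000).
Solving J·Δ = −F gives Δ = (-4.6127, -0.0669, -3.6268).
Then the next iterate is (x, y, z)₁ = (-1.6127, -1.5669, -5.6268).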